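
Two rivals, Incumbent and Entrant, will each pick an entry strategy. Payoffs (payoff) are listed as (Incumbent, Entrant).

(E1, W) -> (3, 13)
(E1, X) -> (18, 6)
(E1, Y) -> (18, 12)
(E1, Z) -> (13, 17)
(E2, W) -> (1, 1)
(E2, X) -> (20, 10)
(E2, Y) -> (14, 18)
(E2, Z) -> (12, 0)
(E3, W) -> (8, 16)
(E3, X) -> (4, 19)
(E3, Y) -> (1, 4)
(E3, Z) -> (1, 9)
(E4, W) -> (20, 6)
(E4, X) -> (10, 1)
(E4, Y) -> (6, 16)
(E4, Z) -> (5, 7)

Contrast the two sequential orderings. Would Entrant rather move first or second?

second

If Incumbent leads: Entrant's best replies are E1→Z, E2→Y, E3→X, E4→Y; Incumbent's induced payoffs 13, 14, 4, 6; outcome (E2, Y), payoffs (14, 18).
If Entrant leads: Incumbent's best replies are W→E4, X→E2, Y→E1, Z→E1; Entrant's induced payoffs 6, 10, 12, 17; outcome (E1, Z), payoffs (13, 17).
Entrant gets 17 moving first and 18 moving second, so Entrant prefers to move second.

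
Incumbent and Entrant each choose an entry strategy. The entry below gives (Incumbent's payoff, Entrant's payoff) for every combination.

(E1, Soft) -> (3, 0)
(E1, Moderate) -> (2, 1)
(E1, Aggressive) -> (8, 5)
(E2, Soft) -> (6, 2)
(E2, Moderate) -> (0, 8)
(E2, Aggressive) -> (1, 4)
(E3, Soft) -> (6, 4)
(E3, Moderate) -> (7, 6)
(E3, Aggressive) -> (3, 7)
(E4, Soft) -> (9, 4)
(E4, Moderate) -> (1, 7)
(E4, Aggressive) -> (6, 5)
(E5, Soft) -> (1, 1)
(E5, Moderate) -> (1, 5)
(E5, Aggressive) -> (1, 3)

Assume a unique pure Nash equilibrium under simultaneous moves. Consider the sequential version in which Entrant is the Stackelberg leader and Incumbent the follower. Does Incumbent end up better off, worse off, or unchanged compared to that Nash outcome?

Work backward from Incumbent's decision.
- Soft → Incumbent plays E4 (best of 3, 6, 6, 9, 1); Entrant gets 4.
- Moderate → Incumbent plays E3 (best of 2, 0, 7, 1, 1); Entrant gets 6.
- Aggressive → Incumbent plays E1 (best of 8, 1, 3, 6, 1); Entrant gets 5.
Among 4, 6, 5, the best is 6 at Moderate. Subgame-perfect outcome: (E3, Moderate) with payoffs (7, 6).
For the simultaneous game, intersect best replies.
Incumbent's best replies: Soft→E4; Moderate→E3; Aggressive→E1.
Entrant's best replies: E1→Aggressive; E2→Moderate; E3→Aggressive; E4→Moderate; E5→Moderate.
The unique mutual best reply is (E1, Aggressive), giving (8, 5).
Incumbent earns 7 sequentially versus 8 at the Nash outcome: worse off.

worse off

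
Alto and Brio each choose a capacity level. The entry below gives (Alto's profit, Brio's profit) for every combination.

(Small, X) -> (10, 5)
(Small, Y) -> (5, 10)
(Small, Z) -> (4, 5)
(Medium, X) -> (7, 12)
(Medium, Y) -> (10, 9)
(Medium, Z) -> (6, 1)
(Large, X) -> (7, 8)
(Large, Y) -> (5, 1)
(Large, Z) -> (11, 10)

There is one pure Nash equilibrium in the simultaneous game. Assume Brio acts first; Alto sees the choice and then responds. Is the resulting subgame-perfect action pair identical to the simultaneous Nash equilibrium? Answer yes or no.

yes

Backward induction with Brio moving first.
- X: Alto compares 10, 7, 7 and picks Small; Brio would get 5.
- Y: Alto compares 5, 10, 5 and picks Medium; Brio would get 9.
- Z: Alto compares 4, 6, 11 and picks Large; Brio would get 10.
Among 5, 9, 10, the best is 10 at Z. Subgame-perfect outcome: (Large, Z) with payoffs (11, 10).
Now find the simultaneous Nash equilibrium.
Alto's best replies: X→Small; Y→Medium; Z→Large.
Brio's best replies: Small→Y; Medium→X; Large→Z.
The unique mutual best reply is (Large, Z), giving (11, 10).
Sequential outcome (Large, Z) coincides with the Nash profile (Large, Z).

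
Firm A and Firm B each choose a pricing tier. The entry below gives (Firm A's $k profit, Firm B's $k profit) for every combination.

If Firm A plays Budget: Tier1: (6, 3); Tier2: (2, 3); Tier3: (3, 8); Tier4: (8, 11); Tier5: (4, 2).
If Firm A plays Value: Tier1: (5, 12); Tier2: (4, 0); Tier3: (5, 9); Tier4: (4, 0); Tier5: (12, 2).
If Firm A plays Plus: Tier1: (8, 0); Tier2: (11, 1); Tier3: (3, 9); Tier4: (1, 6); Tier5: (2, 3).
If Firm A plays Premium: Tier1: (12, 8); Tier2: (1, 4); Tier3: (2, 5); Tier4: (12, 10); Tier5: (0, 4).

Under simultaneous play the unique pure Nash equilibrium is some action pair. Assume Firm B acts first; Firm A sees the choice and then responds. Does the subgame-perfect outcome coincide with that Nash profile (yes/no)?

yes

Firm A best-responds to each possible Firm B move:
- Tier1: BR = Premium, leader payoff 8.
- Tier2: BR = Plus, leader payoff 1.
- Tier3: BR = Value, leader payoff 9.
- Tier4: BR = Premium, leader payoff 10.
- Tier5: BR = Value, leader payoff 2.
Among 8, 1, 9, 10, 2, the best is 10 at Tier4. Subgame-perfect outcome: (Premium, Tier4) with payoffs (12, 10).
Now find the simultaneous Nash equilibrium.
Firm A's best replies: Tier1→Premium; Tier2→Plus; Tier3→Value; Tier4→Premium; Tier5→Value.
Firm B's best replies: Budget→Tier4; Value→Tier1; Plus→Tier3; Premium→Tier4.
The unique mutual best reply is (Premium, Tier4), giving (12, 10).
Sequential outcome (Premium, Tier4) coincides with the Nash profile (Premium, Tier4).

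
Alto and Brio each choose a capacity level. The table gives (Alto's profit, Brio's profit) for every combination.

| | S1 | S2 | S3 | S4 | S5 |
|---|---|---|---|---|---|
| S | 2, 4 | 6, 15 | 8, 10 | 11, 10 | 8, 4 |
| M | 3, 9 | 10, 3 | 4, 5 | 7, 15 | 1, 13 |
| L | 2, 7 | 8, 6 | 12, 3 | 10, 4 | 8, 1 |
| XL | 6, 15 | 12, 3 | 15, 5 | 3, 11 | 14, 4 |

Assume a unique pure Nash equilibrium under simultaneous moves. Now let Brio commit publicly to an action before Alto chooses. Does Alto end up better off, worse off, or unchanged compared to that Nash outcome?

Backward induction with Brio moving first.
- S1: Alto compares 2, 3, 2, 6 and picks XL; Brio would get 15.
- S2: Alto compares 6, 10, 8, 12 and picks XL; Brio would get 3.
- S3: Alto compares 8, 4, 12, 15 and picks XL; Brio would get 5.
- S4: Alto compares 11, 7, 10, 3 and picks S; Brio would get 10.
- S5: Alto compares 8, 1, 8, 14 and picks XL; Brio would get 4.
Among 15, 3, 5, 10, 4, the best is 15 at S1. Subgame-perfect outcome: (XL, S1) with payoffs (6, 15).
For the simultaneous game, intersect best replies.
Alto's best replies: S1→XL; S2→XL; S3→XL; S4→S; S5→XL.
Brio's best replies: S→S2; M→S4; L→S1; XL→S1.
Only (XL, S1) has each player best-responding; Nash payoffs (6, 15).
Alto earns 6 sequentially versus 6 at the Nash outcome: unchanged.

unchanged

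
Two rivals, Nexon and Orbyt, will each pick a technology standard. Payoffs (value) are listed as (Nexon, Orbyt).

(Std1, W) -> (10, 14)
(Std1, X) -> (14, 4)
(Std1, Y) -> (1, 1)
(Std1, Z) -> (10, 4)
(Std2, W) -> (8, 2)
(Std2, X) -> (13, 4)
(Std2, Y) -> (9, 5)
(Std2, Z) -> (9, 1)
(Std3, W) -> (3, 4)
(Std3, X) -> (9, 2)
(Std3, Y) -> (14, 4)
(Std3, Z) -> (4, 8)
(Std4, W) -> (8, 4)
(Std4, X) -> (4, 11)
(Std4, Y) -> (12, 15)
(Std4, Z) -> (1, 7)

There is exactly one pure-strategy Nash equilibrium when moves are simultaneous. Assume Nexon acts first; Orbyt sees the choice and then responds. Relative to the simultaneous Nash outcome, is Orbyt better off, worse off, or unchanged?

better off

Solve by backward induction (Nexon leads).
- Std1: Orbyt compares 14, 4, 1, 4 and picks W; Nexon would get 10.
- Std2: Orbyt compares 2, 4, 5, 1 and picks Y; Nexon would get 9.
- Std3: Orbyt compares 4, 2, 4, 8 and picks Z; Nexon would get 4.
- Std4: Orbyt compares 4, 11, 15, 7 and picks Y; Nexon would get 12.
Among 10, 9, 4, 12, the best is 12 at Std4. Subgame-perfect outcome: (Std4, Y) with payoffs (12, 15).
Now find the simultaneous Nash equilibrium.
Nexon's best replies: W→Std1; X→Std1; Y→Std3; Z→Std1.
Orbyt's best replies: Std1→W; Std2→Y; Std3→Z; Std4→Y.
Only (Std1, W) has each player best-responding; Nash payoffs (10, 14).
Orbyt earns 15 sequentially versus 14 at the Nash outcome: better off.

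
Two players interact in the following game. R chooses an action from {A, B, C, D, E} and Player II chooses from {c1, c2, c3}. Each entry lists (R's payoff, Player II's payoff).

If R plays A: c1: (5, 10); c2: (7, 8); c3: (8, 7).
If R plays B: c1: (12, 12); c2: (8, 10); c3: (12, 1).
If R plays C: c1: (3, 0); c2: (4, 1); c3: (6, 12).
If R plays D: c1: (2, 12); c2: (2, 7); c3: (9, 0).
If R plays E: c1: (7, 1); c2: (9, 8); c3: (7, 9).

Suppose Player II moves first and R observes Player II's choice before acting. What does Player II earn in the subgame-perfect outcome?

12

Work backward from R's decision.
- c1 → R plays B (best of 5, 12, 3, 2, 7); Player II gets 12.
- c2 → R plays E (best of 7, 8, 4, 2, 9); Player II gets 8.
- c3 → R plays B (best of 8, 12, 6, 9, 7); Player II gets 1.
Player II's induced payoffs are 12, 8, 1, so Player II commits to c1. Subgame-perfect outcome: (B, c1) with payoffs (12, 12).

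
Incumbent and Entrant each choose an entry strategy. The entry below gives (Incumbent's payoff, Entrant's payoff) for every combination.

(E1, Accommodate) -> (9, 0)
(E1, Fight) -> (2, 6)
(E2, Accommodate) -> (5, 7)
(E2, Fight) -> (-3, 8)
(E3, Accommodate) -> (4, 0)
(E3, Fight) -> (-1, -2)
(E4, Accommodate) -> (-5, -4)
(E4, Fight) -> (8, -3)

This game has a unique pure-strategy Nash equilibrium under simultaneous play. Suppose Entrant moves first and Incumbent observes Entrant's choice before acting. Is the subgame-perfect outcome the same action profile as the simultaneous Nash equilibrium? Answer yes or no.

no

Backward induction with Entrant moving first.
- Accommodate: Incumbent compares 9, 5, 4, -5 and picks E1; Entrant would get 0.
- Fight: Incumbent compares 2, -3, -1, 8 and picks E4; Entrant would get -3.
Maximizing over 0, -3, Entrant chooses Accommodate. Subgame-perfect outcome: (E1, Accommodate) with payoffs (9, 0).
Now find the simultaneous Nash equilibrium.
Incumbent's best replies: Accommodate→E1; Fight→E4.
Entrant's best replies: E1→Fight; E2→Fight; E3→Accommodate; E4→Fight.
The unique mutual best reply is (E4, Fight), giving (8, -3).
Sequential outcome (E1, Accommodate) differs from the Nash profile (E4, Fight).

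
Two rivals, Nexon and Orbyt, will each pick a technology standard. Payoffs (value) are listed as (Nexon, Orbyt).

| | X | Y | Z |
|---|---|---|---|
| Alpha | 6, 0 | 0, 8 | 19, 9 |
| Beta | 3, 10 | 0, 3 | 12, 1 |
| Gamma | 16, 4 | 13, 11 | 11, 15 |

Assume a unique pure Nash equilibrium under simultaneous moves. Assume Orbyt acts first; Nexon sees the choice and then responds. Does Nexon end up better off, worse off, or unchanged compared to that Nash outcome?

Nexon best-responds to each possible Orbyt move:
- X: BR = Gamma, leader payoff 4.
- Y: BR = Gamma, leader payoff 11.
- Z: BR = Alpha, leader payoff 9.
Maximizing over 4, 11, 9, Orbyt chooses Y. Subgame-perfect outcome: (Gamma, Y) with payoffs (13, 11).
Now find the simultaneous Nash equilibrium.
Nexon's best replies: X→Gamma; Y→Gamma; Z→Alpha.
Orbyt's best replies: Alpha→Z; Beta→X; Gamma→Z.
The unique mutual best reply is (Alpha, Z), giving (19, 9).
Nexon earns 13 sequentially versus 19 at the Nash outcome: worse off.

worse off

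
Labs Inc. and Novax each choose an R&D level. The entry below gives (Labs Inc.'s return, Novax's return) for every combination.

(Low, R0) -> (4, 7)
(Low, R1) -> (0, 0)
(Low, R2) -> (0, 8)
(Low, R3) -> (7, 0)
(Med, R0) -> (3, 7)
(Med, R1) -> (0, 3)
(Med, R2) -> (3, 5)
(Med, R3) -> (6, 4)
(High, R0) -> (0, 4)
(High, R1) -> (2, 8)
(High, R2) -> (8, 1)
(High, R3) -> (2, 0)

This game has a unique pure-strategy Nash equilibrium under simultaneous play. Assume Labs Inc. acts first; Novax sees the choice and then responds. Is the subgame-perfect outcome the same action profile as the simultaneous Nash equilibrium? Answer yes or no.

no

Novax best-responds to each possible Labs Inc. move:
- Low: Novax compares 7, 0, 8, 0 and picks R2; Labs Inc. would get 0.
- Med: Novax compares 7, 3, 5, 4 and picks R0; Labs Inc. would get 3.
- High: Novax compares 4, 8, 1, 0 and picks R1; Labs Inc. would get 2.
Among 0, 3, 2, the best is 3 at Med. Subgame-perfect outcome: (Med, R0) with payoffs (3, 7).
Now find the simultaneous Nash equilibrium.
Labs Inc.'s best replies: R0→Low; R1→High; R2→High; R3→Low.
Novax's best replies: Low→R2; Med→R0; High→R1.
The unique mutual best reply is (High, R1), giving (2, 8).
Sequential outcome (Med, R0) differs from the Nash profile (High, R1).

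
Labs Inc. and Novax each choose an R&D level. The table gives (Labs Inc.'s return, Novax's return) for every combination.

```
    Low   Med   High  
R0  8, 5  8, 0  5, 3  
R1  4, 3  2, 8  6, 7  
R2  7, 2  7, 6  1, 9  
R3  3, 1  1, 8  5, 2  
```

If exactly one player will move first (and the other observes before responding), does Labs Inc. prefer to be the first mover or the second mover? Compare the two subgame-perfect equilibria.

first

If Labs Inc. leads: Novax's best replies are R0→Low, R1→Med, R2→High, R3→Med; Labs Inc.'s induced payoffs 8, 2, 1, 1; outcome (R0, Low), payoffs (8, 5).
If Novax leads: Labs Inc.'s best replies are Low→R0, Med→R0, High→R1; Novax's induced payoffs 5, 0, 7; outcome (R1, High), payoffs (6, 7).
Labs Inc. gets 8 moving first and 6 moving second, so Labs Inc. prefers to move first.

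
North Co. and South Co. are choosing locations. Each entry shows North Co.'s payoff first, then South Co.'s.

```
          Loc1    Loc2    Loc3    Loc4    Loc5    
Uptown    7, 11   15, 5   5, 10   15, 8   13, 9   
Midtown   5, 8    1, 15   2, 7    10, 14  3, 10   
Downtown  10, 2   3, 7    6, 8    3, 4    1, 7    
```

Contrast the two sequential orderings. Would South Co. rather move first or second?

second

If North Co. leads: South Co.'s best replies are Uptown→Loc1, Midtown→Loc2, Downtown→Loc3; North Co.'s induced payoffs 7, 1, 6; outcome (Uptown, Loc1), payoffs (7, 11).
If South Co. leads: North Co.'s best replies are Loc1→Downtown, Loc2→Uptown, Loc3→Downtown, Loc4→Uptown, Loc5→Uptown; South Co.'s induced payoffs 2, 5, 8, 8, 9; outcome (Uptown, Loc5), payoffs (13, 9).
South Co. gets 9 moving first and 11 moving second, so South Co. prefers to move second.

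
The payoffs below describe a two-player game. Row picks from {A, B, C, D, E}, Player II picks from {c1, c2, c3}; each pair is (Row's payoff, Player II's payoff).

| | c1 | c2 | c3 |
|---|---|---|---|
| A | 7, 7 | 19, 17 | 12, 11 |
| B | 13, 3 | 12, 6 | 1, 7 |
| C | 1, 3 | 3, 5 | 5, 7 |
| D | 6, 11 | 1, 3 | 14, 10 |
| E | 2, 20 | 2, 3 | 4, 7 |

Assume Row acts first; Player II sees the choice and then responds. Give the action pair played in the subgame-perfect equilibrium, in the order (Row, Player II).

Player II best-responds to each possible Row move:
- A: BR = c2, leader payoff 19.
- B: BR = c3, leader payoff 1.
- C: BR = c3, leader payoff 5.
- D: BR = c1, leader payoff 6.
- E: BR = c1, leader payoff 2.
Maximizing over 19, 1, 5, 6, 2, Row chooses A. Subgame-perfect outcome: (A, c2) with payoffs (19, 17).

(A, c2)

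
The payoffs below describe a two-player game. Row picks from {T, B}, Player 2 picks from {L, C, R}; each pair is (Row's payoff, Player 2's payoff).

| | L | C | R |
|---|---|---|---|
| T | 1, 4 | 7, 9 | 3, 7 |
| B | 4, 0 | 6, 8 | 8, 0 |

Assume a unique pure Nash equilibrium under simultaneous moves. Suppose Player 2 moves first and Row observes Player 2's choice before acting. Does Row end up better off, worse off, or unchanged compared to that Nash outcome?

unchanged

Work backward from Row's decision.
- L: Row compares 1, 4 and picks B; Player 2 would get 0.
- C: Row compares 7, 6 and picks T; Player 2 would get 9.
- R: Row compares 3, 8 and picks B; Player 2 would get 0.
Among 0, 9, 0, the best is 9 at C. Subgame-perfect outcome: (T, C) with payoffs (7, 9).
Under simultaneous play:
Row's best replies: L→B; C→T; R→B.
Player 2's best replies: T→C; B→C.
Only (T, C) has each player best-responding; Nash payoffs (7, 9).
Row earns 7 sequentially versus 7 at the Nash outcome: unchanged.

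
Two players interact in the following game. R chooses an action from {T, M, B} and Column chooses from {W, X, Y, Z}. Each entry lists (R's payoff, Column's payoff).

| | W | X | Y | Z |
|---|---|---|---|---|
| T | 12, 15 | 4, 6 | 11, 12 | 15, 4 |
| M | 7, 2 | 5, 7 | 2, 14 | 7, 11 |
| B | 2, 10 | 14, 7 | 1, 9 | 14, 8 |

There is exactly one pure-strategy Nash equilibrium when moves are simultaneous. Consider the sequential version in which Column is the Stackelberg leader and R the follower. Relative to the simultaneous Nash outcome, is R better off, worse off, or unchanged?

Work backward from R's decision.
- W: BR = T, leader payoff 15.
- X: BR = B, leader payoff 7.
- Y: BR = T, leader payoff 12.
- Z: BR = T, leader payoff 4.
Maximizing over 15, 7, 12, 4, Column chooses W. Subgame-perfect outcome: (T, W) with payoffs (12, 15).
Now find the simultaneous Nash equilibrium.
R's best replies: W→T; X→B; Y→T; Z→T.
Column's best replies: T→W; M→Y; B→W.
Only (T, W) has each player best-responding; Nash payoffs (12, 15).
R earns 12 sequentially versus 12 at the Nash outcome: unchanged.

unchanged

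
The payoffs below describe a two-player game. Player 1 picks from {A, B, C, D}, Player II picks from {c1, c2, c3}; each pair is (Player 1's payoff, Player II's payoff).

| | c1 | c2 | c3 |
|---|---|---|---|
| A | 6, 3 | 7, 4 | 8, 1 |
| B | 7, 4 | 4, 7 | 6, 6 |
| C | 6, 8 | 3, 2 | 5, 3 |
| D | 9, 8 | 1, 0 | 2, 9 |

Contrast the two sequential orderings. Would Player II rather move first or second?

If Player 1 leads: Player II's best replies are A→c2, B→c2, C→c1, D→c3; Player 1's induced payoffs 7, 4, 6, 2; outcome (A, c2), payoffs (7, 4).
If Player II leads: Player 1's best replies are c1→D, c2→A, c3→A; Player II's induced payoffs 8, 4, 1; outcome (D, c1), payoffs (9, 8).
Player II gets 8 moving first and 4 moving second, so Player II prefers to move first.

first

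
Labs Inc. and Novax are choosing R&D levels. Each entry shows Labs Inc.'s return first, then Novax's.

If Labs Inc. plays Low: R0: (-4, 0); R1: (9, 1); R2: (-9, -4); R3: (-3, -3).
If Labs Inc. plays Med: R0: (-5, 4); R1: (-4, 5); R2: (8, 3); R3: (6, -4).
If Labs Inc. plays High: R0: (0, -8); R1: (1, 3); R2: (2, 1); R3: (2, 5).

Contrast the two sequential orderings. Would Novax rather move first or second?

first

If Labs Inc. leads: Novax's best replies are Low→R1, Med→R1, High→R3; Labs Inc.'s induced payoffs 9, -4, 2; outcome (Low, R1), payoffs (9, 1).
If Novax leads: Labs Inc.'s best replies are R0→High, R1→Low, R2→Med, R3→Med; Novax's induced payoffs -8, 1, 3, -4; outcome (Med, R2), payoffs (8, 3).
Novax gets 3 moving first and 1 moving second, so Novax prefers to move first.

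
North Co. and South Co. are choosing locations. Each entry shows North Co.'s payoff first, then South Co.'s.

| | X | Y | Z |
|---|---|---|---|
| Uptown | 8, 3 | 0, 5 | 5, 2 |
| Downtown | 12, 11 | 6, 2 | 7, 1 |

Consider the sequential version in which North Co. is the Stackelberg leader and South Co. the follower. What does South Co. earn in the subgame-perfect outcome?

11

South Co. best-responds to each possible North Co. move:
- Uptown: South Co. compares 3, 5, 2 and picks Y; North Co. would get 0.
- Downtown: South Co. compares 11, 2, 1 and picks X; North Co. would get 12.
North Co.'s induced payoffs are 0, 12, so North Co. commits to Downtown. Subgame-perfect outcome: (Downtown, X) with payoffs (12, 11).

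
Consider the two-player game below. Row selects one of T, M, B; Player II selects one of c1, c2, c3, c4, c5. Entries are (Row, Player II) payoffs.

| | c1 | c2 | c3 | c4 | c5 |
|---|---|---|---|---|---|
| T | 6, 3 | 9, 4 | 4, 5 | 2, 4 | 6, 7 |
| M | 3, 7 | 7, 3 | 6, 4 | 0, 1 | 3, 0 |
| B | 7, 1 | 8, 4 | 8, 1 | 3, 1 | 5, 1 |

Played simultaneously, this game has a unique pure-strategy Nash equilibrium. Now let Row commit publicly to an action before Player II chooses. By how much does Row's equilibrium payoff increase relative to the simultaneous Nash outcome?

Backward induction with Row moving first.
- T: BR = c5, leader payoff 6.
- M: BR = c1, leader payoff 3.
- B: BR = c2, leader payoff 8.
Maximizing over 6, 3, 8, Row chooses B. Subgame-perfect outcome: (B, c2) with payoffs (8, 4).
Under simultaneous play:
Row's best replies: c1→B; c2→T; c3→B; c4→B; c5→T.
Player II's best replies: T→c5; M→c1; B→c2.
The unique mutual best reply is (T, c5), giving (6, 7).
Row's commitment gain: 8 − 6 = 2.

2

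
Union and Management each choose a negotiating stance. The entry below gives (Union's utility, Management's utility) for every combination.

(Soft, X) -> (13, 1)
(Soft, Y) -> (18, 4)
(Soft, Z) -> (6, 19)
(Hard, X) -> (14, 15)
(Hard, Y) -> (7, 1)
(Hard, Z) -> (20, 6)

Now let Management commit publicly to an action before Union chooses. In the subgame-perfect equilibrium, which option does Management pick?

X

Union best-responds to each possible Management move:
- X: BR = Hard, leader payoff 15.
- Y: BR = Soft, leader payoff 4.
- Z: BR = Hard, leader payoff 6.
Maximizing over 15, 4, 6, Management chooses X. Subgame-perfect outcome: (Hard, X) with payoffs (14, 15).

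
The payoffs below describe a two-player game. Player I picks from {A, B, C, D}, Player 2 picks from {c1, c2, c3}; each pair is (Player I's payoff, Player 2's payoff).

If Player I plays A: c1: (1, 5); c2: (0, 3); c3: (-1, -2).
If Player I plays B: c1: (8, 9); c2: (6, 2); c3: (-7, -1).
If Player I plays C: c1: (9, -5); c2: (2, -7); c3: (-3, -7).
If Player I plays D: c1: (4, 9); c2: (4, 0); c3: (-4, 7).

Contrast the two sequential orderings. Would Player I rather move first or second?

first

If Player I leads: Player 2's best replies are A→c1, B→c1, C→c1, D→c1; Player I's induced payoffs 1, 8, 9, 4; outcome (C, c1), payoffs (9, -5).
If Player 2 leads: Player I's best replies are c1→C, c2→B, c3→A; Player 2's induced payoffs -5, 2, -2; outcome (B, c2), payoffs (6, 2).
Player I gets 9 moving first and 6 moving second, so Player I prefers to move first.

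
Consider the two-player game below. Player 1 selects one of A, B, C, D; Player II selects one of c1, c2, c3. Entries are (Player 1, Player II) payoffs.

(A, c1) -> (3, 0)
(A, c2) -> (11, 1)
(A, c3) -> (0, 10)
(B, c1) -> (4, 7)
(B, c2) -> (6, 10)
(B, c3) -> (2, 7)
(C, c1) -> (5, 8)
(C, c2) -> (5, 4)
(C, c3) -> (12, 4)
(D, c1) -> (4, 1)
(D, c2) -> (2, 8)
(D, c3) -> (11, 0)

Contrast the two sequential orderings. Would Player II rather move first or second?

If Player 1 leads: Player II's best replies are A→c3, B→c2, C→c1, D→c2; Player 1's induced payoffs 0, 6, 5, 2; outcome (B, c2), payoffs (6, 10).
If Player II leads: Player 1's best replies are c1→C, c2→A, c3→C; Player II's induced payoffs 8, 1, 4; outcome (C, c1), payoffs (5, 8).
Player II gets 8 moving first and 10 moving second, so Player II prefers to move second.

second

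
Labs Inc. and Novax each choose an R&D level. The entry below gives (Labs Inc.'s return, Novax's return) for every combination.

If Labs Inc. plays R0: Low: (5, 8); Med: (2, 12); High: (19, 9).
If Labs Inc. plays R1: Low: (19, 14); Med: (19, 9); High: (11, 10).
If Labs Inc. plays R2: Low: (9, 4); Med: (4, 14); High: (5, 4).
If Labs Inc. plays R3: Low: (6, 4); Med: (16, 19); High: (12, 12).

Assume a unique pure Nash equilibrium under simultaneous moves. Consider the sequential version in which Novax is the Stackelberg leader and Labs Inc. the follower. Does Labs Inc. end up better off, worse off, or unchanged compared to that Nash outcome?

unchanged

Labs Inc. best-responds to each possible Novax move:
- Low: Labs Inc. compares 5, 19, 9, 6 and picks R1; Novax would get 14.
- Med: Labs Inc. compares 2, 19, 4, 16 and picks R1; Novax would get 9.
- High: Labs Inc. compares 19, 11, 5, 12 and picks R0; Novax would get 9.
Maximizing over 14, 9, 9, Novax chooses Low. Subgame-perfect outcome: (R1, Low) with payoffs (19, 14).
Under simultaneous play:
Labs Inc.'s best replies: Low→R1; Med→R1; High→R0.
Novax's best replies: R0→Med; R1→Low; R2→Med; R3→Med.
Only (R1, Low) has each player best-responding; Nash payoffs (19, 14).
Labs Inc. earns 19 sequentially versus 19 at the Nash outcome: unchanged.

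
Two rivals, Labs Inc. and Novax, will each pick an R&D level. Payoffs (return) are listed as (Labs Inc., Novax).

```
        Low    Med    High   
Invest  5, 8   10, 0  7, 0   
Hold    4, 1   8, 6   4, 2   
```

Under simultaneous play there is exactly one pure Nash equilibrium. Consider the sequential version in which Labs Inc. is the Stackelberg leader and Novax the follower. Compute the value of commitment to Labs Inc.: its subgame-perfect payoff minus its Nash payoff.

3

Solve by backward induction (Labs Inc. leads).
- Invest → Novax plays Low (best of 8, 0, 0); Labs Inc. gets 5.
- Hold → Novax plays Med (best of 1, 6, 2); Labs Inc. gets 8.
Labs Inc.'s induced payoffs are 5, 8, so Labs Inc. commits to Hold. Subgame-perfect outcome: (Hold, Med) with payoffs (8, 6).
Now find the simultaneous Nash equilibrium.
Labs Inc.'s best replies: Low→Invest; Med→Invest; High→Invest.
Novax's best replies: Invest→Low; Hold→Med.
The unique mutual best reply is (Invest, Low), giving (5, 8).
Labs Inc.'s commitment gain: 8 − 5 = 3.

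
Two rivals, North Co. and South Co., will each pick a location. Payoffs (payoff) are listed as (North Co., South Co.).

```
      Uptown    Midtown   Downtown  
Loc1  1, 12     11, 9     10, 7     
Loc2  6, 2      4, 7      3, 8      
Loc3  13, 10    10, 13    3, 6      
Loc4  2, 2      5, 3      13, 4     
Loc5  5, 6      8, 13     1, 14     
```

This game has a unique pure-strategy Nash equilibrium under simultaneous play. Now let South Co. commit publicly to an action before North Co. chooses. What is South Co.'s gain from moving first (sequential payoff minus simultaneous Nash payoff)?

Backward induction with South Co. moving first.
- Uptown → North Co. plays Loc3 (best of 1, 6, 13, 2, 5); South Co. gets 10.
- Midtown → North Co. plays Loc1 (best of 11, 4, 10, 5, 8); South Co. gets 9.
- Downtown → North Co. plays Loc4 (best of 10, 3, 3, 13, 1); South Co. gets 4.
South Co.'s induced payoffs are 10, 9, 4, so South Co. commits to Uptown. Subgame-perfect outcome: (Loc3, Uptown) with payoffs (13, 10).
Now find the simultaneous Nash equilibrium.
North Co.'s best replies: Uptown→Loc3; Midtown→Loc1; Downtown→Loc4.
South Co.'s best replies: Loc1→Uptown; Loc2→Downtown; Loc3→Midtown; Loc4→Downtown; Loc5→Downtown.
The unique mutual best reply is (Loc4, Downtown), giving (13, 4).
South Co.'s commitment gain: 10 − 4 = 6.

6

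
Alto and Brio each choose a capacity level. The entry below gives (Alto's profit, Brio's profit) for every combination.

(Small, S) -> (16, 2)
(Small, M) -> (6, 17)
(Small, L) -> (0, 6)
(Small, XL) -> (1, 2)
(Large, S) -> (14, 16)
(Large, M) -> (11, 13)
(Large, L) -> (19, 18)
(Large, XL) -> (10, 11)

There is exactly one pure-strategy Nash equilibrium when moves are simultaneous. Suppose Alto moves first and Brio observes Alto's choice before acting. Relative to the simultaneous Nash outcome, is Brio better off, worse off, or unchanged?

Backward induction with Alto moving first.
- Small: BR = M, leader payoff 6.
- Large: BR = L, leader payoff 19.
Alto's induced payoffs are 6, 19, so Alto commits to Large. Subgame-perfect outcome: (Large, L) with payoffs (19, 18).
For the simultaneous game, intersect best replies.
Alto's best replies: S→Small; M→Large; L→Large; XL→Large.
Brio's best replies: Small→M; Large→L.
Only (Large, L) has each player best-responding; Nash payoffs (19, 18).
Brio earns 18 sequentially versus 18 at the Nash outcome: unchanged.

unchanged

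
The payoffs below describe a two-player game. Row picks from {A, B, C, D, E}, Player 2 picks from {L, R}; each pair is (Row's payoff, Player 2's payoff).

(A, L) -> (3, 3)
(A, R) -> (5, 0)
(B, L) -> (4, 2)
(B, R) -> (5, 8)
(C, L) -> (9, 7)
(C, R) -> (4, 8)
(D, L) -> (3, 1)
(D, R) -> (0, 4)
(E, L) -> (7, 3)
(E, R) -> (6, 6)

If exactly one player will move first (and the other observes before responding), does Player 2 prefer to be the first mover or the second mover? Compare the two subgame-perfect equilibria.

first

If Row leads: Player 2's best replies are A→L, B→R, C→R, D→R, E→R; Row's induced payoffs 3, 5, 4, 0, 6; outcome (E, R), payoffs (6, 6).
If Player 2 leads: Row's best replies are L→C, R→E; Player 2's induced payoffs 7, 6; outcome (C, L), payoffs (9, 7).
Player 2 gets 7 moving first and 6 moving second, so Player 2 prefers to move first.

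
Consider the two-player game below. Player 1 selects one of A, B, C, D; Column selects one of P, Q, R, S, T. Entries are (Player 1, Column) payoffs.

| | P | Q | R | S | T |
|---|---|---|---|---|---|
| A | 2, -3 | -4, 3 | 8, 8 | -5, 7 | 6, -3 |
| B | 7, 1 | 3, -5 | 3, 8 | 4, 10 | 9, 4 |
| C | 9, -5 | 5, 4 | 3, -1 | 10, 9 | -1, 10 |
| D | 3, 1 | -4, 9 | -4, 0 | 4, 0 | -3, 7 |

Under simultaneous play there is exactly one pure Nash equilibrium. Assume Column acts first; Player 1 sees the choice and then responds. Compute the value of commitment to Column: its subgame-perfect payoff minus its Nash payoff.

1

Player 1 best-responds to each possible Column move:
- P → Player 1 plays C (best of 2, 7, 9, 3); Column gets -5.
- Q → Player 1 plays C (best of -4, 3, 5, -4); Column gets 4.
- R → Player 1 plays A (best of 8, 3, 3, -4); Column gets 8.
- S → Player 1 plays C (best of -5, 4, 10, 4); Column gets 9.
- T → Player 1 plays B (best of 6, 9, -1, -3); Column gets 4.
Among -5, 4, 8, 9, 4, the best is 9 at S. Subgame-perfect outcome: (C, S) with payoffs (10, 9).
Under simultaneous play:
Player 1's best replies: P→C; Q→C; R→A; S→C; T→B.
Column's best replies: A→R; B→S; C→T; D→Q.
The unique mutual best reply is (A, R), giving (8, 8).
Column's commitment gain: 9 − 8 = 1.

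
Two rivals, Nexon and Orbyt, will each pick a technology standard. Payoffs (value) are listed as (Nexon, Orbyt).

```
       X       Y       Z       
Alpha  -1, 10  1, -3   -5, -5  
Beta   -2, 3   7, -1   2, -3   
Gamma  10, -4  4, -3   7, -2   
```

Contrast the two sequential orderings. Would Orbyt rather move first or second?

If Nexon leads: Orbyt's best replies are Alpha→X, Beta→X, Gamma→Z; Nexon's induced payoffs -1, -2, 7; outcome (Gamma, Z), payoffs (7, -2).
If Orbyt leads: Nexon's best replies are X→Gamma, Y→Beta, Z→Gamma; Orbyt's induced payoffs -4, -1, -2; outcome (Beta, Y), payoffs (7, -1).
Orbyt gets -1 moving first and -2 moving second, so Orbyt prefers to move first.

first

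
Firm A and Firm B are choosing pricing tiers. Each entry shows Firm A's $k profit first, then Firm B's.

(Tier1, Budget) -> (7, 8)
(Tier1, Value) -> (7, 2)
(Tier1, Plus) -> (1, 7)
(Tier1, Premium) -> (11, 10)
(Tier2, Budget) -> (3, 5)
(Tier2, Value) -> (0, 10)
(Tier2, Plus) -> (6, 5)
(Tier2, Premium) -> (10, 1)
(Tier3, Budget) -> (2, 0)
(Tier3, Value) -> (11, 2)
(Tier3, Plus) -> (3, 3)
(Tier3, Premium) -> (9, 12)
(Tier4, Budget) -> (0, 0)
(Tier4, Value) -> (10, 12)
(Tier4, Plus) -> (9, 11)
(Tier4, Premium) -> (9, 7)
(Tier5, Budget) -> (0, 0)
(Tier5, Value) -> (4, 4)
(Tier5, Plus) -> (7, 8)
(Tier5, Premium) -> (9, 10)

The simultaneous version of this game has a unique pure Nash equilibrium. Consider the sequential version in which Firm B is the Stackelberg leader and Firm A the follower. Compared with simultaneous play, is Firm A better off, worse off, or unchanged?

worse off

Work backward from Firm A's decision.
- Budget → Firm A plays Tier1 (best of 7, 3, 2, 0, 0); Firm B gets 8.
- Value → Firm A plays Tier3 (best of 7, 0, 11, 10, 4); Firm B gets 2.
- Plus → Firm A plays Tier4 (best of 1, 6, 3, 9, 7); Firm B gets 11.
- Premium → Firm A plays Tier1 (best of 11, 10, 9, 9, 9); Firm B gets 10.
Firm B's induced payoffs are 8, 2, 11, 10, so Firm B commits to Plus. Subgame-perfect outcome: (Tier4, Plus) with payoffs (9, 11).
Now find the simultaneous Nash equilibrium.
Firm A's best replies: Budget→Tier1; Value→Tier3; Plus→Tier4; Premium→Tier1.
Firm B's best replies: Tier1→Premium; Tier2→Value; Tier3→Premium; Tier4→Value; Tier5→Premium.
The unique mutual best reply is (Tier1, Premium), giving (11, 10).
Firm A earns 9 sequentially versus 11 at the Nash outcome: worse off.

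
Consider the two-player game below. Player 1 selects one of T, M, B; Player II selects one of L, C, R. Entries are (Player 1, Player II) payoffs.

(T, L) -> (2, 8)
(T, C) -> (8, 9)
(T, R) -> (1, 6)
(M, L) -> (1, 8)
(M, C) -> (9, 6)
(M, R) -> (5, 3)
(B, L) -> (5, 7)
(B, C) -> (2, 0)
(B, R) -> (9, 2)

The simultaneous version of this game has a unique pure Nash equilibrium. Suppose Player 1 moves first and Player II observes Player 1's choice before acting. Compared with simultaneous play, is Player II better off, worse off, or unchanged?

Player II best-responds to each possible Player 1 move:
- T → Player II plays C (best of 8, 9, 6); Player 1 gets 8.
- M → Player II plays L (best of 8, 6, 3); Player 1 gets 1.
- B → Player II plays L (best of 7, 0, 2); Player 1 gets 5.
Among 8, 1, 5, the best is 8 at T. Subgame-perfect outcome: (T, C) with payoffs (8, 9).
Now find the simultaneous Nash equilibrium.
Player 1's best replies: L→B; C→M; R→B.
Player II's best replies: T→C; M→L; B→L.
Only (B, L) has each player best-responding; Nash payoffs (5, 7).
Player II earns 9 sequentially versus 7 at the Nash outcome: better off.

better off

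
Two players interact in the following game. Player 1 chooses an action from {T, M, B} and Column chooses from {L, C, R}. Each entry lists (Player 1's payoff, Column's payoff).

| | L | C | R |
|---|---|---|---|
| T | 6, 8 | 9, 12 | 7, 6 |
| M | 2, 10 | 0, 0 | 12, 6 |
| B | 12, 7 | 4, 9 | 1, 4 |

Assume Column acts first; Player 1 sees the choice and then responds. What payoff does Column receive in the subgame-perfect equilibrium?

12

Solve by backward induction (Column leads).
- L: Player 1 compares 6, 2, 12 and picks B; Column would get 7.
- C: Player 1 compares 9, 0, 4 and picks T; Column would get 12.
- R: Player 1 compares 7, 12, 1 and picks M; Column would get 6.
Column's induced payoffs are 7, 12, 6, so Column commits to C. Subgame-perfect outcome: (T, C) with payoffs (9, 12).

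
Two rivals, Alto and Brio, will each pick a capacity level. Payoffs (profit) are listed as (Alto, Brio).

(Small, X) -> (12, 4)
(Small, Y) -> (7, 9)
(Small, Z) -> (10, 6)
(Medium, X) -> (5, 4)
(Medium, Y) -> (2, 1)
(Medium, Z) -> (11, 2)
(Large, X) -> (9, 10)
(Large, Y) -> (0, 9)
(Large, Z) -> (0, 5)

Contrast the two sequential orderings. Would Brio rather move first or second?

second

If Alto leads: Brio's best replies are Small→Y, Medium→X, Large→X; Alto's induced payoffs 7, 5, 9; outcome (Large, X), payoffs (9, 10).
If Brio leads: Alto's best replies are X→Small, Y→Small, Z→Medium; Brio's induced payoffs 4, 9, 2; outcome (Small, Y), payoffs (7, 9).
Brio gets 9 moving first and 10 moving second, so Brio prefers to move second.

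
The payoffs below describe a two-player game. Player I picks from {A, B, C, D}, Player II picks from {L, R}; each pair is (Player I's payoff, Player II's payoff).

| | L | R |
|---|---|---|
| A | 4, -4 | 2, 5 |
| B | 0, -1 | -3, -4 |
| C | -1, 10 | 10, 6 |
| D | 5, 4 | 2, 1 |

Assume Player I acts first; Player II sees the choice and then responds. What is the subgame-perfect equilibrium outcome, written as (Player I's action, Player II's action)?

Player II best-responds to each possible Player I move:
- A: Player II compares -4, 5 and picks R; Player I would get 2.
- B: Player II compares -1, -4 and picks L; Player I would get 0.
- C: Player II compares 10, 6 and picks L; Player I would get -1.
- D: Player II compares 4, 1 and picks L; Player I would get 5.
Player I's induced payoffs are 2, 0, -1, 5, so Player I commits to D. Subgame-perfect outcome: (D, L) with payoffs (5, 4).

(D, L)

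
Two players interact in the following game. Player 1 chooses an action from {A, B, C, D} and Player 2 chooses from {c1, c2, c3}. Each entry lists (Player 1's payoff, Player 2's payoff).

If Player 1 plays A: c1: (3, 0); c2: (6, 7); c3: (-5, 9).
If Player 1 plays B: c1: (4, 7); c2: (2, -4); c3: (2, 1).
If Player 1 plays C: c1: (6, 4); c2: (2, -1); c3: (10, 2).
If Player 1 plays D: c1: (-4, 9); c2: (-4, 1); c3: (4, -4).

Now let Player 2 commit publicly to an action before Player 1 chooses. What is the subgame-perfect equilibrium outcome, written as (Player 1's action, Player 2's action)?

(A, c2)

Backward induction with Player 2 moving first.
- c1: BR = C, leader payoff 4.
- c2: BR = A, leader payoff 7.
- c3: BR = C, leader payoff 2.
Maximizing over 4, 7, 2, Player 2 chooses c2. Subgame-perfect outcome: (A, c2) with payoffs (6, 7).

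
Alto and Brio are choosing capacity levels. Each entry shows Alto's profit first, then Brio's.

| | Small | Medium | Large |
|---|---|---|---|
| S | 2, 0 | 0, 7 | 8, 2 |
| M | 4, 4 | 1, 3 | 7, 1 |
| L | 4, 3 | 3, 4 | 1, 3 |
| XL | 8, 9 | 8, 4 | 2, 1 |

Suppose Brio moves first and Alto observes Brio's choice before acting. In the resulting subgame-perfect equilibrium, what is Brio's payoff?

9

Solve by backward induction (Brio leads).
- Small: BR = XL, leader payoff 9.
- Medium: BR = XL, leader payoff 4.
- Large: BR = S, leader payoff 2.
Maximizing over 9, 4, 2, Brio chooses Small. Subgame-perfect outcome: (XL, Small) with payoffs (8, 9).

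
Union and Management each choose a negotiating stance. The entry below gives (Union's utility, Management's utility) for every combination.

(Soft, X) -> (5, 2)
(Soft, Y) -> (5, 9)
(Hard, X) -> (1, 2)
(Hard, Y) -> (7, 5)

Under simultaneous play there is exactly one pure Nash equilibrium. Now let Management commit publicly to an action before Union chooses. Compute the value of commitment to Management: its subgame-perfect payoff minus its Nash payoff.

Backward induction with Management moving first.
- X: BR = Soft, leader payoff 2.
- Y: BR = Hard, leader payoff 5.
Maximizing over 2, 5, Management chooses Y. Subgame-perfect outcome: (Hard, Y) with payoffs (7, 5).
For the simultaneous game, intersect best replies.
Union's best replies: X→Soft; Y→Hard.
Management's best replies: Soft→Y; Hard→Y.
Only (Hard, Y) has each player best-responding; Nash payoffs (7, 5).
Management's commitment gain: 5 − 5 = 0.

0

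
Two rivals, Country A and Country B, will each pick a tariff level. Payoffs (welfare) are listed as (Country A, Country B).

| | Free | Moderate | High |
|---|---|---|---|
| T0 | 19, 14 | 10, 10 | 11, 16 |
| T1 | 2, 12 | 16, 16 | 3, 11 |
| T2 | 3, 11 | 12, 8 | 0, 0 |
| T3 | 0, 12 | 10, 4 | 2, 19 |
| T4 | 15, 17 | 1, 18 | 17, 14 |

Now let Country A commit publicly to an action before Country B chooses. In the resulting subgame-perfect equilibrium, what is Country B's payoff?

Work backward from Country B's decision.
- T0: BR = High, leader payoff 11.
- T1: BR = Moderate, leader payoff 16.
- T2: BR = Free, leader payoff 3.
- T3: BR = High, leader payoff 2.
- T4: BR = Moderate, leader payoff 1.
Maximizing over 11, 16, 3, 2, 1, Country A chooses T1. Subgame-perfect outcome: (T1, Moderate) with payoffs (16, 16).

16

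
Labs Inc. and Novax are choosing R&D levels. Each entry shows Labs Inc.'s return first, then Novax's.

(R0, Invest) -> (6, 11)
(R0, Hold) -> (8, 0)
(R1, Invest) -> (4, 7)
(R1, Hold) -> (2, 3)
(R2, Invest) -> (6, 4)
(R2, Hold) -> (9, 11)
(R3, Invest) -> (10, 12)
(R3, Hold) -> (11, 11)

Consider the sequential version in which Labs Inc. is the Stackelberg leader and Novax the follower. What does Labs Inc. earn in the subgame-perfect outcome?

10

Solve by backward induction (Labs Inc. leads).
- R0: BR = Invest, leader payoff 6.
- R1: BR = Invest, leader payoff 4.
- R2: BR = Hold, leader payoff 9.
- R3: BR = Invest, leader payoff 10.
Maximizing over 6, 4, 9, 10, Labs Inc. chooses R3. Subgame-perfect outcome: (R3, Invest) with payoffs (10, 12).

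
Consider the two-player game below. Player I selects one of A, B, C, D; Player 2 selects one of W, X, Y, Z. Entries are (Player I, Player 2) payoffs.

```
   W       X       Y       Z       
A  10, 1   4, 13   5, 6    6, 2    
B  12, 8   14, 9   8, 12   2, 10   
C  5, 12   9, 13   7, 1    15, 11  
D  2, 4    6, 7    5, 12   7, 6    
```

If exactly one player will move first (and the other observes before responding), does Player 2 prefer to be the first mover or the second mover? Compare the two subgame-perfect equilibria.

second

If Player I leads: Player 2's best replies are A→X, B→Y, C→X, D→Y; Player I's induced payoffs 4, 8, 9, 5; outcome (C, X), payoffs (9, 13).
If Player 2 leads: Player I's best replies are W→B, X→B, Y→B, Z→C; Player 2's induced payoffs 8, 9, 12, 11; outcome (B, Y), payoffs (8, 12).
Player 2 gets 12 moving first and 13 moving second, so Player 2 prefers to move second.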